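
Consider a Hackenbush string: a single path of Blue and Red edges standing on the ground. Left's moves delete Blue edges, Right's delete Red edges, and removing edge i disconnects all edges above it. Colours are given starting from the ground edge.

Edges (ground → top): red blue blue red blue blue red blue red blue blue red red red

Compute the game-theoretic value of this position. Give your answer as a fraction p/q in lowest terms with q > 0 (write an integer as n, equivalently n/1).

-2383/8192

Prefix values for red blue blue red blue blue red blue red blue blue red red red via {L|R} + simplicity:
1 of 14 · r · max L −∞ · min R 0 => -1
2 of 14 · rb · max L -1 · min R 0 => -1/2
3 of 14 · rbb · max L -1/2 · min R 0 => -1/4
4 of 14 · rbbr · max L -1/2 · min R -1/4 => -3/8
5 of 14 · rbbrb · max L -3/8 · min R -1/4 => -5/16
6 of 14 · rbbrbb · max L -5/16 · min R -1/4 => -9/32
7 of 14 · rbbrbbr · max L -5/16 · min R -9/32 => -19/64
8 of 14 · rbbrbbrb · max L -19/64 · min R -9/32 => -37/128
9 of 14 · rbbrbbrbr · max L -19/64 · min R -37/128 => -75/256
10 of 14 · rbbrbbrbrb · max L -75/256 · min R -37/128 => -149/512
11 of 14 · rbbrbbrbrbb · max L -149/512 · min R -37/128 => -297/1024
12 of 14 · rbbrbbrbrbbr · max L -149/512 · min R -297/1024 => -595/2048
13 of 14 · rbbrbbrbrbbrr · max L -149/512 · min R -595/2048 => -1191/4096
14 of 14 · rbbrbbrbrbbrrr · max L -149/512 · min R -1191/4096 => -2383/8192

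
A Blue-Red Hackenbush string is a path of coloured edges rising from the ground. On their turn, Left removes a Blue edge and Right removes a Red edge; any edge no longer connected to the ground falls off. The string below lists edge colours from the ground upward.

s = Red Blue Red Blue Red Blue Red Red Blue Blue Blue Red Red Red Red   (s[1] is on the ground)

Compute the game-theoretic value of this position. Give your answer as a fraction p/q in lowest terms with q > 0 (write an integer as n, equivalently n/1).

-11039/16384

1 of 15 · R · max L −∞ · min R 0 -> -1
2 of 15 · RB · max L -1 · min R 0 -> -1/2
3 of 15 · RBR · max L -1 · min R -1/2 -> -3/4
4 of 15 · RBRB · max L -3/4 · min R -1/2 -> -5/8
5 of 15 · RBRBR · max L -3/4 · min R -5/8 -> -11/16
6 of 15 · RBRBRB · max L -11/16 · min R -5/8 -> -21/32
7 of 15 · RBRBRBR · max L -11/16 · min R -21/32 -> -43/64
8 of 15 · RBRBRBRR · max L -11/16 · min R -43/64 -> -87/128
9 of 15 · RBRBRBRRB · max L -87/128 · min R -43/64 -> -173/256
10 of 15 · RBRBRBRRBB · max L -173/256 · min R -43/64 -> -345/512
11 of 15 · RBRBRBRRBBB · max L -345/512 · min R -43/64 -> -689/1024
12 of 15 · RBRBRBRRBBBR · max L -345/512 · min R -689/1024 -> -1379/2048
13 of 15 · RBRBRBRRBBBRR · max L -345/512 · min R -1379/2048 -> -2759/4096
14 of 15 · RBRBRBRRBBBRRR · max L -345/512 · min R -2759/4096 -> -5519/8192
15 of 15 · RBRBRBRRBBBRRRR · max L -345/512 · min R -5519/8192 -> -11039/16384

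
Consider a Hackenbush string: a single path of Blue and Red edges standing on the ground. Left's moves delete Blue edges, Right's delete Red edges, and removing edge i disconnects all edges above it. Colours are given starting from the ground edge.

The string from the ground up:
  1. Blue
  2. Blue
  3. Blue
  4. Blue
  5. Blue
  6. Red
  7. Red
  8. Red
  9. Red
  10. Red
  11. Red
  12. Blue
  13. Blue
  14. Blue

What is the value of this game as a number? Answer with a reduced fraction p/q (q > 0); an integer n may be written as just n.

2063/512

1 of 14 · B · max L 0 · min R +∞ so 1
2 of 14 · BB · max L 1 · min R +∞ so 2
3 of 14 · BBB · max L 2 · min R +∞ so 3
4 of 14 · BBBB · max L 3 · min R +∞ so 4
5 of 14 · BBBBB · max L 4 · min R +∞ so 5
6 of 14 · BBBBBR · max L 4 · min R 5 so 9/2
7 of 14 · BBBBBRR · max L 4 · min R 9/2 so 17/4
8 of 14 · BBBBBRRR · max L 4 · min R 17/4 so 33/8
9 of 14 · BBBBBRRRR · max L 4 · min R 33/8 so 65/16
10 of 14 · BBBBBRRRRR · max L 4 · min R 65/16 so 129/32
11 of 14 · BBBBBRRRRRR · max L 4 · min R 129/32 so 257/64
12 of 14 · BBBBBRRRRRRB · max L 257/64 · min R 129/32 so 515/128
13 of 14 · BBBBBRRRRRRBB · max L 515/128 · min R 129/32 so 1031/256
14 of 14 · BBBBBRRRRRRBBB · max L 1031/256 · min R 129/32 so 2063/512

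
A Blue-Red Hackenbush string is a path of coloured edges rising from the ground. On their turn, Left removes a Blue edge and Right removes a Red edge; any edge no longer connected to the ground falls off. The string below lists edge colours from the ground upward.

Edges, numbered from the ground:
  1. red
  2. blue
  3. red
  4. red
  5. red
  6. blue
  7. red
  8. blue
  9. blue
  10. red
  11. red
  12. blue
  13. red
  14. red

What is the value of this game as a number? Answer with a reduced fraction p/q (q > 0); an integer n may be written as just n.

Recurse on prefixes of the 14-edge string red blue red red red blue red blue blue red red blue red red:
G_1 [r]  L=[—]  R=[0]  gives -1
G_2 [rb]  L=[-1]  R=[0]  gives -1/2
G_3 [rbr]  L=[-1]  R=[-1/2,0]  gives -3/4
G_4 [rbrr]  L=[-1]  R=[-3/4,-1/2,0]  gives -7/8
G_5 [rbrrr]  L=[-1]  R=[-7/8,-3/4,-1/2,0]  gives -15/16
G_6 [rbrrrb]  L=[-1,-15/16]  R=[-7/8,-3/4,-1/2,0]  gives -29/32
G_7 [rbrrrbr]  L=[-1,-15/16]  R=[-29/32,-7/8,-3/4,-1/2,0]  gives -59/64
G_8 [rbrrrbrb]  L=[-1,-15/16,-59/64]  R=[-29/32,-7/8,-3/4,-1/2,0]  gives -117/128
G_9 [rbrrrbrbb]  L=[-1,-15/16,-59/64,-117/128]  R=[-29/32,-7/8,-3/4,-1/2,0]  gives -233/256
G_10 [rbrrrbrbbr]  L=[-1,-15/16,-59/64,-117/128]  R=[-233/256,-29/32,-7/8,-3/4,-1/2,0]  gives -467/512
G_11 [rbrrrbrbbrr]  L=[-1,-15/16,-59/64,-117/128]  R=[-467/512,-233/256,-29/32,-7/8,-3/4,-1/2,0]  gives -935/1024
G_12 [rbrrrbrbbrrb]  L=[-1,-15/16,-59/64,-117/128,-935/1024]  R=[-467/512,-233/256,-29/32,-7/8,-3/4,-1/2,0]  gives -1869/2048
G_13 [rbrrrbrbbrrbr]  L=[-1,-15/16,-59/64,-117/128,-935/1024]  R=[-1869/2048,-467/512,-233/256,-29/32,-7/8,-3/4,-1/2,0]  gives -3739/4096
G_14 [rbrrrbrbbrrbrr]  L=[-1,-15/16,-59/64,-117/128,-935/1024]  R=[-3739/4096,-1869/2048,-467/512,-233/256,-29/32,-7/8,-3/4,-1/2,0]  gives -7479/8192

-7479/8192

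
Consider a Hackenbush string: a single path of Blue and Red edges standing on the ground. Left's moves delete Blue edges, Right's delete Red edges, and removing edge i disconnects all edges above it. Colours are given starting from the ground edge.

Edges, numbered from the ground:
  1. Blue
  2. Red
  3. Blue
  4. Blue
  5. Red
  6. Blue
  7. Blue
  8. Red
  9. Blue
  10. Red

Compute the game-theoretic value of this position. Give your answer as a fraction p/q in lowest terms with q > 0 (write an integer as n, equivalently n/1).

437/512

1 of 10 · B · max L 0 · min R +∞ so 1
2 of 10 · BR · max L 0 · min R 1 so 1/2
3 of 10 · BRB · max L 1/2 · min R 1 so 3/4
4 of 10 · BRBB · max L 3/4 · min R 1 so 7/8
5 of 10 · BRBBR · max L 3/4 · min R 7/8 so 13/16
6 of 10 · BRBBRB · max L 13/16 · min R 7/8 so 27/32
7 of 10 · BRBBRBB · max L 27/32 · min R 7/8 so 55/64
8 of 10 · BRBBRBBR · max L 27/32 · min R 55/64 so 109/128
9 of 10 · BRBBRBBRB · max L 109/128 · min R 55/64 so 219/256
10 of 10 · BRBBRBBRBR · max L 109/128 · min R 219/256 so 437/512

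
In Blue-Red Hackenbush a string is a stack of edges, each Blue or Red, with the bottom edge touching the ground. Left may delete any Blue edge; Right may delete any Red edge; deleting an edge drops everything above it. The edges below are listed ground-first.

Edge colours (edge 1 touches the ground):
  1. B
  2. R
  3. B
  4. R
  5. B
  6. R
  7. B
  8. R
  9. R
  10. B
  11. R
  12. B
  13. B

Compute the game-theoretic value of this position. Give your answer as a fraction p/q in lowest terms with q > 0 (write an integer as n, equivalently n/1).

2711/4096

1 of 13 · B · max L 0 · min R +∞ gives 1
2 of 13 · BR · max L 0 · min R 1 gives 1/2
3 of 13 · BRB · max L 1/2 · min R 1 gives 3/4
4 of 13 · BRBR · max L 1/2 · min R 3/4 gives 5/8
5 of 13 · BRBRB · max L 5/8 · min R 3/4 gives 11/16
6 of 13 · BRBRBR · max L 5/8 · min R 11/16 gives 21/32
7 of 13 · BRBRBRB · max L 21/32 · min R 11/16 gives 43/64
8 of 13 · BRBRBRBR · max L 21/32 · min R 43/64 gives 85/128
9 of 13 · BRBRBRBRR · max L 21/32 · min R 85/128 gives 169/256
10 of 13 · BRBRBRBRRB · max L 169/256 · min R 85/128 gives 339/512
11 of 13 · BRBRBRBRRBR · max L 169/256 · min R 339/512 gives 677/1024
12 of 13 · BRBRBRBRRBRB · max L 677/1024 · min R 339/512 gives 1355/2048
13 of 13 · BRBRBRBRRBRBB · max L 1355/2048 · min R 339/512 gives 2711/4096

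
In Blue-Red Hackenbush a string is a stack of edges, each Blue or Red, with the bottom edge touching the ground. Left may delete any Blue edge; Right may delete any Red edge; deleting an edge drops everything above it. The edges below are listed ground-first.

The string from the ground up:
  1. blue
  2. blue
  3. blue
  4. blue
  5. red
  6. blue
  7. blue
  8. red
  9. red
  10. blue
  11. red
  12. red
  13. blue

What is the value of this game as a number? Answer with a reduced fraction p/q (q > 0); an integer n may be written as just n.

1939/512

step 1: add blue to get b; options L={ 0 } R={ none } => 1
step 2: add blue to get bb; options L={ 0; 1 } R={ none } => 2
step 3: add blue to get bbb; options L={ 0; 1; 2 } R={ none } => 3
step 4: add blue to get bbbb; options L={ 0; 1; 2; 3 } R={ none } => 4
step 5: add red to get bbbbr; options L={ 0; 1; 2; 3 } R={ 4 } => 7/2
step 6: add blue to get bbbbrb; options L={ 0; 1; 2; 3; 7/2 } R={ 4 } => 15/4
step 7: add blue to get bbbbrbb; options L={ 0; 1; 2; 3; 7/2; 15/4 } R={ 4 } => 31/8
step 8: add red to get bbbbrbbr; options L={ 0; 1; 2; 3; 7/2; 15/4 } R={ 31/8; 4 } => 61/16
step 9: add red to get bbbbrbbrr; options L={ 0; 1; 2; 3; 7/2; 15/4 } R={ 61/16; 31/8; 4 } => 121/32
step 10: add blue to get bbbbrbbrrb; options L={ 0; 1; 2; 3; 7/2; 15/4; 121/32 } R={ 61/16; 31/8; 4 } => 243/64
step 11: add red to get bbbbrbbrrbr; options L={ 0; 1; 2; 3; 7/2; 15/4; 121/32 } R={ 243/64; 61/16; 31/8; 4 } => 485/128
step 12: add red to get bbbbrbbrrbrr; options L={ 0; 1; 2; 3; 7/2; 15/4; 121/32 } R={ 485/128; 243/64; 61/16; 31/8; 4 } => 969/256
step 13: add blue to get bbbbrbbrrbrrb; options L={ 0; 1; 2; 3; 7/2; 15/4; 121/32; 969/256 } R={ 485/128; 243/64; 61/16; 31/8; 4 } => 1939/512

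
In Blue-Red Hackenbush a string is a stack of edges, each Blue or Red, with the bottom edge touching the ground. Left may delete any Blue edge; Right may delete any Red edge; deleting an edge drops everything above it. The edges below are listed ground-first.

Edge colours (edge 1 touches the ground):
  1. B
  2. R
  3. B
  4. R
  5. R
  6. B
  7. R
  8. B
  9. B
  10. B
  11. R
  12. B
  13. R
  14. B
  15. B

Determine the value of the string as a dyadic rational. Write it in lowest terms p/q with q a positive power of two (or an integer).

9687/16384

value_1 [B]  L=[0]  R=[∅]  ⇒ 1
value_2 [BR]  L=[0]  R=[1]  ⇒ 1/2
value_3 [BRB]  L=[0; 1/2]  R=[1]  ⇒ 3/4
value_4 [BRBR]  L=[0; 1/2]  R=[3/4; 1]  ⇒ 5/8
value_5 [BRBRR]  L=[0; 1/2]  R=[5/8; 3/4; 1]  ⇒ 9/16
value_6 [BRBRRB]  L=[0; 1/2; 9/16]  R=[5/8; 3/4; 1]  ⇒ 19/32
value_7 [BRBRRBR]  L=[0; 1/2; 9/16]  R=[19/32; 5/8; 3/4; 1]  ⇒ 37/64
value_8 [BRBRRBRB]  L=[0; 1/2; 9/16; 37/64]  R=[19/32; 5/8; 3/4; 1]  ⇒ 75/128
value_9 [BRBRRBRBB]  L=[0; 1/2; 9/16; 37/64; 75/128]  R=[19/32; 5/8; 3/4; 1]  ⇒ 151/256
value_10 [BRBRRBRBBB]  L=[0; 1/2; 9/16; 37/64; 75/128; 151/256]  R=[19/32; 5/8; 3/4; 1]  ⇒ 303/512
value_11 [BRBRRBRBBBR]  L=[0; 1/2; 9/16; 37/64; 75/128; 151/256]  R=[303/512; 19/32; 5/8; 3/4; 1]  ⇒ 605/1024
value_12 [BRBRRBRBBBRB]  L=[0; 1/2; 9/16; 37/64; 75/128; 151/256; 605/1024]  R=[303/512; 19/32; 5/8; 3/4; 1]  ⇒ 1211/2048
value_13 [BRBRRBRBBBRBR]  L=[0; 1/2; 9/16; 37/64; 75/128; 151/256; 605/1024]  R=[1211/2048; 303/512; 19/32; 5/8; 3/4; 1]  ⇒ 2421/4096
value_14 [BRBRRBRBBBRBRB]  L=[0; 1/2; 9/16; 37/64; 75/128; 151/256; 605/1024; 2421/4096]  R=[1211/2048; 303/512; 19/32; 5/8; 3/4; 1]  ⇒ 4843/8192
value_15 [BRBRRBRBBBRBRBB]  L=[0; 1/2; 9/16; 37/64; 75/128; 151/256; 605/1024; 2421/4096; 4843/8192]  R=[1211/2048; 303/512; 19/32; 5/8; 3/4; 1]  ⇒ 9687/16384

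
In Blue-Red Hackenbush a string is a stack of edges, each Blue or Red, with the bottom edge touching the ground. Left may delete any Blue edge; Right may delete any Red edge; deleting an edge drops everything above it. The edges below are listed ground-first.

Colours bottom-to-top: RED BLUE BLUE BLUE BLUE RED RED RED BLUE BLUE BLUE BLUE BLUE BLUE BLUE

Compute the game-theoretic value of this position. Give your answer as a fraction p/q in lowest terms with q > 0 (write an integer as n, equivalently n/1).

-1793/16384

Build G(s[:k]) for k = 1..15, string s = RED BLUE BLUE BLUE BLUE RED RED RED BLUE BLUE BLUE BLUE BLUE BLUE BLUE.
G_1 [R]  L=[—]  R=[0]  — -1
G_2 [RB]  L=[-1]  R=[0]  — -1/2
G_3 [RBB]  L=[-1 -1/2]  R=[0]  — -1/4
G_4 [RBBB]  L=[-1 -1/2 -1/4]  R=[0]  — -1/8
G_5 [RBBBB]  L=[-1 -1/2 -1/4 -1/8]  R=[0]  — -1/16
G_6 [RBBBBR]  L=[-1 -1/2 -1/4 -1/8]  R=[-1/16 0]  — -3/32
G_7 [RBBBBRR]  L=[-1 -1/2 -1/4 -1/8]  R=[-3/32 -1/16 0]  — -7/64
G_8 [RBBBBRRR]  L=[-1 -1/2 -1/4 -1/8]  R=[-7/64 -3/32 -1/16 0]  — -15/128
G_9 [RBBBBRRRB]  L=[-1 -1/2 -1/4 -1/8 -15/128]  R=[-7/64 -3/32 -1/16 0]  — -29/256
G_10 [RBBBBRRRBB]  L=[-1 -1/2 -1/4 -1/8 -15/128 -29/256]  R=[-7/64 -3/32 -1/16 0]  — -57/512
G_11 [RBBBBRRRBBB]  L=[-1 -1/2 -1/4 -1/8 -15/128 -29/256 -57/512]  R=[-7/64 -3/32 -1/16 0]  — -113/1024
G_12 [RBBBBRRRBBBB]  L=[-1 -1/2 -1/4 -1/8 -15/128 -29/256 -57/512 -113/1024]  R=[-7/64 -3/32 -1/16 0]  — -225/2048
G_13 [RBBBBRRRBBBBB]  L=[-1 -1/2 -1/4 -1/8 -15/128 -29/256 -57/512 -113/1024 -225/2048]  R=[-7/64 -3/32 -1/16 0]  — -449/4096
G_14 [RBBBBRRRBBBBBB]  L=[-1 -1/2 -1/4 -1/8 -15/128 -29/256 -57/512 -113/1024 -225/2048 -449/4096]  R=[-7/64 -3/32 -1/16 0]  — -897/8192
G_15 [RBBBBRRRBBBBBBB]  L=[-1 -1/2 -1/4 -1/8 -15/128 -29/256 -57/512 -113/1024 -225/2048 -449/4096 -897/8192]  R=[-7/64 -3/32 -1/16 0]  — -1793/16384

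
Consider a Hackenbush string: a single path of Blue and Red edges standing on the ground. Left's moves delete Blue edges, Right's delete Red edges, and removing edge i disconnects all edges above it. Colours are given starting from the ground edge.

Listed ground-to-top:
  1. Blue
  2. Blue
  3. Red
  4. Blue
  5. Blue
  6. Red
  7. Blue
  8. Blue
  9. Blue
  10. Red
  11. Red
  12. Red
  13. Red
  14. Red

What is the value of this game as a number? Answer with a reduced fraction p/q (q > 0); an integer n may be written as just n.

7617/4096

Recurse on prefixes of the 14-edge string Blue Blue Red Blue Blue Red Blue Blue Blue Red Red Red Red Red:
edge 1 of 14 (Blue): { 0 | ∅ } gives 1
edge 2 of 14 (Blue): { 0, 1 | ∅ } gives 2
edge 3 of 14 (Red): { 0, 1 | 2 } gives 3/2
edge 4 of 14 (Blue): { 0, 1, 3/2 | 2 } gives 7/4
edge 5 of 14 (Blue): { 0, 1, 3/2, 7/4 | 2 } gives 15/8
edge 6 of 14 (Red): { 0, 1, 3/2, 7/4 | 15/8, 2 } gives 29/16
edge 7 of 14 (Blue): { 0, 1, 3/2, 7/4, 29/16 | 15/8, 2 } gives 59/32
edge 8 of 14 (Blue): { 0, 1, 3/2, 7/4, 29/16, 59/32 | 15/8, 2 } gives 119/64
edge 9 of 14 (Blue): { 0, 1, 3/2, 7/4, 29/16, 59/32, 119/64 | 15/8, 2 } gives 239/128
edge 10 of 14 (Red): { 0, 1, 3/2, 7/4, 29/16, 59/32, 119/64 | 239/128, 15/8, 2 } gives 477/256
edge 11 of 14 (Red): { 0, 1, 3/2, 7/4, 29/16, 59/32, 119/64 | 477/256, 239/128, 15/8, 2 } gives 953/512
edge 12 of 14 (Red): { 0, 1, 3/2, 7/4, 29/16, 59/32, 119/64 | 953/512, 477/256, 239/128, 15/8, 2 } gives 1905/1024
edge 13 of 14 (Red): { 0, 1, 3/2, 7/4, 29/16, 59/32, 119/64 | 1905/1024, 953/512, 477/256, 239/128, 15/8, 2 } gives 3809/2048
edge 14 of 14 (Red): { 0, 1, 3/2, 7/4, 29/16, 59/32, 119/64 | 3809/2048, 1905/1024, 953/512, 477/256, 239/128, 15/8, 2 } gives 7617/4096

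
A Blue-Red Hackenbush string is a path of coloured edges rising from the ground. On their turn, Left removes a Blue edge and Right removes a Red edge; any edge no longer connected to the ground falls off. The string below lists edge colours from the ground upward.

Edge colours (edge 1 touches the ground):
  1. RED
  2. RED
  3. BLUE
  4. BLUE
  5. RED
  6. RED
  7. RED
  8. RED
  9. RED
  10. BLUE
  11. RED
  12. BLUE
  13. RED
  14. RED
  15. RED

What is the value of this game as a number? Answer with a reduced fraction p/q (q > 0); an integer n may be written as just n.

-12207/8192

Recurse on prefixes of the 15-edge string RED RED BLUE BLUE RED RED RED RED RED BLUE RED BLUE RED RED RED:
edge 1 of 15 (RED): {  | 0 } so -1
edge 2 of 15 (RED): {  | -1 0 } so -2
edge 3 of 15 (BLUE): { -2 | -1 0 } so -3/2
edge 4 of 15 (BLUE): { -2 -3/2 | -1 0 } so -5/4
edge 5 of 15 (RED): { -2 -3/2 | -5/4 -1 0 } so -11/8
edge 6 of 15 (RED): { -2 -3/2 | -11/8 -5/4 -1 0 } so -23/16
edge 7 of 15 (RED): { -2 -3/2 | -23/16 -11/8 -5/4 -1 0 } so -47/32
edge 8 of 15 (RED): { -2 -3/2 | -47/32 -23/16 -11/8 -5/4 -1 0 } so -95/64
edge 9 of 15 (RED): { -2 -3/2 | -95/64 -47/32 -23/16 -11/8 -5/4 -1 0 } so -191/128
edge 10 of 15 (BLUE): { -2 -3/2 -191/128 | -95/64 -47/32 -23/16 -11/8 -5/4 -1 0 } so -381/256
edge 11 of 15 (RED): { -2 -3/2 -191/128 | -381/256 -95/64 -47/32 -23/16 -11/8 -5/4 -1 0 } so -763/512
edge 12 of 15 (BLUE): { -2 -3/2 -191/128 -763/512 | -381/256 -95/64 -47/32 -23/16 -11/8 -5/4 -1 0 } so -1525/1024
edge 13 of 15 (RED): { -2 -3/2 -191/128 -763/512 | -1525/1024 -381/256 -95/64 -47/32 -23/16 -11/8 -5/4 -1 0 } so -3051/2048
edge 14 of 15 (RED): { -2 -3/2 -191/128 -763/512 | -3051/2048 -1525/1024 -381/256 -95/64 -47/32 -23/16 -11/8 -5/4 -1 0 } so -6103/4096
edge 15 of 15 (RED): { -2 -3/2 -191/128 -763/512 | -6103/4096 -3051/2048 -1525/1024 -381/256 -95/64 -47/32 -23/16 -11/8 -5/4 -1 0 } so -12207/8192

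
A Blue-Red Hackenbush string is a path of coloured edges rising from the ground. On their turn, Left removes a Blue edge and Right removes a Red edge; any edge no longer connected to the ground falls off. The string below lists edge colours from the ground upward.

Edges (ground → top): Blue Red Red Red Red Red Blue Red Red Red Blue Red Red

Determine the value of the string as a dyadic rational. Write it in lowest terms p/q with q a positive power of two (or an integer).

Build g(s[:k]) for k = 1..13, string s = Blue Red Red Red Red Red Blue Red Red Red Blue Red Red.
g_1 [B]  L=[0]  R=[∅]  = 1
g_2 [BR]  L=[0]  R=[1]  = 1/2
g_3 [BRR]  L=[0]  R=[1/2, 1]  = 1/4
g_4 [BRRR]  L=[0]  R=[1/4, 1/2, 1]  = 1/8
g_5 [BRRRR]  L=[0]  R=[1/8, 1/4, 1/2, 1]  = 1/16
g_6 [BRRRRR]  L=[0]  R=[1/16, 1/8, 1/4, 1/2, 1]  = 1/32
g_7 [BRRRRRB]  L=[0, 1/32]  R=[1/16, 1/8, 1/4, 1/2, 1]  = 3/64
g_8 [BRRRRRBR]  L=[0, 1/32]  R=[3/64, 1/16, 1/8, 1/4, 1/2, 1]  = 5/128
g_9 [BRRRRRBRR]  L=[0, 1/32]  R=[5/128, 3/64, 1/16, 1/8, 1/4, 1/2, 1]  = 9/256
g_10 [BRRRRRBRRR]  L=[0, 1/32]  R=[9/256, 5/128, 3/64, 1/16, 1/8, 1/4, 1/2, 1]  = 17/512
g_11 [BRRRRRBRRRB]  L=[0, 1/32, 17/512]  R=[9/256, 5/128, 3/64, 1/16, 1/8, 1/4, 1/2, 1]  = 35/1024
g_12 [BRRRRRBRRRBR]  L=[0, 1/32, 17/512]  R=[35/1024, 9/256, 5/128, 3/64, 1/16, 1/8, 1/4, 1/2, 1]  = 69/2048
g_13 [BRRRRRBRRRBRR]  L=[0, 1/32, 17/512]  R=[69/2048, 35/1024, 9/256, 5/128, 3/64, 1/16, 1/8, 1/4, 1/2, 1]  = 137/4096

137/4096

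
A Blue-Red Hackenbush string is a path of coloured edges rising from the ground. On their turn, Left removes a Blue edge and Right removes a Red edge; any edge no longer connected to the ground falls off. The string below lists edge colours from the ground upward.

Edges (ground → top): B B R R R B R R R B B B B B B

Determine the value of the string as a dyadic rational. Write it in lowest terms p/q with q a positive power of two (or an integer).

Recurse on prefixes of the 15-edge string B B R R R B R R R B B B B B B:
value(B) = { 0 | (no moves) } ⇒ 1
value(BB) = { 0,1 | (no moves) } ⇒ 2
value(BBR) = { 0,1 | 2 } ⇒ 3/2
value(BBRR) = { 0,1 | 3/2,2 } ⇒ 5/4
value(BBRRR) = { 0,1 | 5/4,3/2,2 } ⇒ 9/8
value(BBRRRB) = { 0,1,9/8 | 5/4,3/2,2 } ⇒ 19/16
value(BBRRRBR) = { 0,1,9/8 | 19/16,5/4,3/2,2 } ⇒ 37/32
value(BBRRRBRR) = { 0,1,9/8 | 37/32,19/16,5/4,3/2,2 } ⇒ 73/64
value(BBRRRBRRR) = { 0,1,9/8 | 73/64,37/32,19/16,5/4,3/2,2 } ⇒ 145/128
value(BBRRRBRRRB) = { 0,1,9/8,145/128 | 73/64,37/32,19/16,5/4,3/2,2 } ⇒ 291/256
value(BBRRRBRRRBB) = { 0,1,9/8,145/128,291/256 | 73/64,37/32,19/16,5/4,3/2,2 } ⇒ 583/512
value(BBRRRBRRRBBB) = { 0,1,9/8,145/128,291/256,583/512 | 73/64,37/32,19/16,5/4,3/2,2 } ⇒ 1167/1024
value(BBRRRBRRRBBBB) = { 0,1,9/8,145/128,291/256,583/512,1167/1024 | 73/64,37/32,19/16,5/4,3/2,2 } ⇒ 2335/2048
value(BBRRRBRRRBBBBB) = { 0,1,9/8,145/128,291/256,583/512,1167/1024,2335/2048 | 73/64,37/32,19/16,5/4,3/2,2 } ⇒ 4671/4096
value(BBRRRBRRRBBBBBB) = { 0,1,9/8,145/128,291/256,583/512,1167/1024,2335/2048,4671/4096 | 73/64,37/32,19/16,5/4,3/2,2 } ⇒ 9343/8192

9343/8192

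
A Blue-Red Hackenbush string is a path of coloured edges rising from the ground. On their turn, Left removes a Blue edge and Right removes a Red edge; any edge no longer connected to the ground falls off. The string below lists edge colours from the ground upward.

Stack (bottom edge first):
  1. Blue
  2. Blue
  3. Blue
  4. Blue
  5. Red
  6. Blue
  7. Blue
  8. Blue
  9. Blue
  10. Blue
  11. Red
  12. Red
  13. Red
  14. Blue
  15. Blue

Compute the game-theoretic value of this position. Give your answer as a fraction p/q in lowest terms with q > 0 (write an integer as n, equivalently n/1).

8135/2048

1 of 15 · B · max L 0 · min R +∞ → 1
2 of 15 · BB · max L 1 · min R +∞ → 2
3 of 15 · BBB · max L 2 · min R +∞ → 3
4 of 15 · BBBB · max L 3 · min R +∞ → 4
5 of 15 · BBBBR · max L 3 · min R 4 → 7/2
6 of 15 · BBBBRB · max L 7/2 · min R 4 → 15/4
7 of 15 · BBBBRBB · max L 15/4 · min R 4 → 31/8
8 of 15 · BBBBRBBB · max L 31/8 · min R 4 → 63/16
9 of 15 · BBBBRBBBB · max L 63/16 · min R 4 → 127/32
10 of 15 · BBBBRBBBBB · max L 127/32 · min R 4 → 255/64
11 of 15 · BBBBRBBBBBR · max L 127/32 · min R 255/64 → 509/128
12 of 15 · BBBBRBBBBBRR · max L 127/32 · min R 509/128 → 1017/256
13 of 15 · BBBBRBBBBBRRR · max L 127/32 · min R 1017/256 → 2033/512
14 of 15 · BBBBRBBBBBRRRB · max L 2033/512 · min R 1017/256 → 4067/1024
15 of 15 · BBBBRBBBBBRRRBB · max L 4067/1024 · min R 1017/256 → 8135/2048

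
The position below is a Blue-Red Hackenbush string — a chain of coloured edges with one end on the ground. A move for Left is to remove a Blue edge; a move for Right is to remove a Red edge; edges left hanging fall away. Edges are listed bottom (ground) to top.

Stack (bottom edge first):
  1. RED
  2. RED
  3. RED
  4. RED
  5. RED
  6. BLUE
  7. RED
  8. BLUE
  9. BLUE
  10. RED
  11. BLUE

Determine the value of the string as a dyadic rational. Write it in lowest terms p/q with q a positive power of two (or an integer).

-293/64

Prefix values for RED RED RED RED RED BLUE RED BLUE BLUE RED BLUE via {L|R} + simplicity:
step 1: add RED to get R; options L={ (no moves) } R={ 0 } gives -1
step 2: add RED to get RR; options L={ (no moves) } R={ -1,0 } gives -2
step 3: add RED to get RRR; options L={ (no moves) } R={ -2,-1,0 } gives -3
step 4: add RED to get RRRR; options L={ (no moves) } R={ -3,-2,-1,0 } gives -4
step 5: add RED to get RRRRR; options L={ (no moves) } R={ -4,-3,-2,-1,0 } gives -5
step 6: add BLUE to get RRRRRB; options L={ -5 } R={ -4,-3,-2,-1,0 } gives -9/2
step 7: add RED to get RRRRRBR; options L={ -5 } R={ -9/2,-4,-3,-2,-1,0 } gives -19/4
step 8: add BLUE to get RRRRRBRB; options L={ -5,-19/4 } R={ -9/2,-4,-3,-2,-1,0 } gives -37/8
step 9: add BLUE to get RRRRRBRBB; options L={ -5,-19/4,-37/8 } R={ -9/2,-4,-3,-2,-1,0 } gives -73/16
step 10: add RED to get RRRRRBRBBR; options L={ -5,-19/4,-37/8 } R={ -73/16,-9/2,-4,-3,-2,-1,0 } gives -147/32
step 11: add BLUE to get RRRRRBRBBRB; options L={ -5,-19/4,-37/8,-147/32 } R={ -73/16,-9/2,-4,-3,-2,-1,0 } gives -293/64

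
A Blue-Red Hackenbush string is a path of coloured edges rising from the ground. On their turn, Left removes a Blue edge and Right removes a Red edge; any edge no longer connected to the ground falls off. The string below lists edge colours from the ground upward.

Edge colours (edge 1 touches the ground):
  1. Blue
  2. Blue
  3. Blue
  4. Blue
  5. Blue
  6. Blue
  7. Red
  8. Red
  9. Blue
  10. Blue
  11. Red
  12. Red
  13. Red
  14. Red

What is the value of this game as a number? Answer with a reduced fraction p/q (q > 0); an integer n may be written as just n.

1377/256

edge 1 of 14 (Blue): { 0 | none } ⇒ 1
edge 2 of 14 (Blue): { 0, 1 | none } ⇒ 2
edge 3 of 14 (Blue): { 0, 1, 2 | none } ⇒ 3
edge 4 of 14 (Blue): { 0, 1, 2, 3 | none } ⇒ 4
edge 5 of 14 (Blue): { 0, 1, 2, 3, 4 | none } ⇒ 5
edge 6 of 14 (Blue): { 0, 1, 2, 3, 4, 5 | none } ⇒ 6
edge 7 of 14 (Red): { 0, 1, 2, 3, 4, 5 | 6 } ⇒ 11/2
edge 8 of 14 (Red): { 0, 1, 2, 3, 4, 5 | 11/2, 6 } ⇒ 21/4
edge 9 of 14 (Blue): { 0, 1, 2, 3, 4, 5, 21/4 | 11/2, 6 } ⇒ 43/8
edge 10 of 14 (Blue): { 0, 1, 2, 3, 4, 5, 21/4, 43/8 | 11/2, 6 } ⇒ 87/16
edge 11 of 14 (Red): { 0, 1, 2, 3, 4, 5, 21/4, 43/8 | 87/16, 11/2, 6 } ⇒ 173/32
edge 12 of 14 (Red): { 0, 1, 2, 3, 4, 5, 21/4, 43/8 | 173/32, 87/16, 11/2, 6 } ⇒ 345/64
edge 13 of 14 (Red): { 0, 1, 2, 3, 4, 5, 21/4, 43/8 | 345/64, 173/32, 87/16, 11/2, 6 } ⇒ 689/128
edge 14 of 14 (Red): { 0, 1, 2, 3, 4, 5, 21/4, 43/8 | 689/128, 345/64, 173/32, 87/16, 11/2, 6 } ⇒ 1377/256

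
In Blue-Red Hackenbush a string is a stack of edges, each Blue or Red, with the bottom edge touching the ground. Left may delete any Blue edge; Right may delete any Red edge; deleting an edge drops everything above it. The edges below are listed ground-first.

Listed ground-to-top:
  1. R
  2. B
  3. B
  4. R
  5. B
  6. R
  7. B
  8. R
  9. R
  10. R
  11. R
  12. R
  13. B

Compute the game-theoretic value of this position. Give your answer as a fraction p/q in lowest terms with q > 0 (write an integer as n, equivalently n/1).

-1405/4096

edge 1 of 13 (R): { none | 0 } so -1
edge 2 of 13 (B): { -1 | 0 } so -1/2
edge 3 of 13 (B): { -1, -1/2 | 0 } so -1/4
edge 4 of 13 (R): { -1, -1/2 | -1/4, 0 } so -3/8
edge 5 of 13 (B): { -1, -1/2, -3/8 | -1/4, 0 } so -5/16
edge 6 of 13 (R): { -1, -1/2, -3/8 | -5/16, -1/4, 0 } so -11/32
edge 7 of 13 (B): { -1, -1/2, -3/8, -11/32 | -5/16, -1/4, 0 } so -21/64
edge 8 of 13 (R): { -1, -1/2, -3/8, -11/32 | -21/64, -5/16, -1/4, 0 } so -43/128
edge 9 of 13 (R): { -1, -1/2, -3/8, -11/32 | -43/128, -21/64, -5/16, -1/4, 0 } so -87/256
edge 10 of 13 (R): { -1, -1/2, -3/8, -11/32 | -87/256, -43/128, -21/64, -5/16, -1/4, 0 } so -175/512
edge 11 of 13 (R): { -1, -1/2, -3/8, -11/32 | -175/512, -87/256, -43/128, -21/64, -5/16, -1/4, 0 } so -351/1024
edge 12 of 13 (R): { -1, -1/2, -3/8, -11/32 | -351/1024, -175/512, -87/256, -43/128, -21/64, -5/16, -1/4, 0 } so -703/2048
edge 13 of 13 (B): { -1, -1/2, -3/8, -11/32, -703/2048 | -351/1024, -175/512, -87/256, -43/128, -21/64, -5/16, -1/4, 0 } so -1405/4096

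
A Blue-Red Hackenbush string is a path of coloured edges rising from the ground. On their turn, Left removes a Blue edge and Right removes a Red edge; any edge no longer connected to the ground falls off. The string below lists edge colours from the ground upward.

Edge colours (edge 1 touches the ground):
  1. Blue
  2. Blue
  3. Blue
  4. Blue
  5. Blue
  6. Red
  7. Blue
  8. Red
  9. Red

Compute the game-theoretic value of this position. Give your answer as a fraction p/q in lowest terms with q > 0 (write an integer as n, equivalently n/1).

73/16

Build val(s[:k]) for k = 1..9, string s = Blue Blue Blue Blue Blue Red Blue Red Red.
edge 1 of 9 (Blue): { 0 | · } so 1
edge 2 of 9 (Blue): { 0; 1 | · } so 2
edge 3 of 9 (Blue): { 0; 1; 2 | · } so 3
edge 4 of 9 (Blue): { 0; 1; 2; 3 | · } so 4
edge 5 of 9 (Blue): { 0; 1; 2; 3; 4 | · } so 5
edge 6 of 9 (Red): { 0; 1; 2; 3; 4 | 5 } so 9/2
edge 7 of 9 (Blue): { 0; 1; 2; 3; 4; 9/2 | 5 } so 19/4
edge 8 of 9 (Red): { 0; 1; 2; 3; 4; 9/2 | 19/4; 5 } so 37/8
edge 9 of 9 (Red): { 0; 1; 2; 3; 4; 9/2 | 37/8; 19/4; 5 } so 73/16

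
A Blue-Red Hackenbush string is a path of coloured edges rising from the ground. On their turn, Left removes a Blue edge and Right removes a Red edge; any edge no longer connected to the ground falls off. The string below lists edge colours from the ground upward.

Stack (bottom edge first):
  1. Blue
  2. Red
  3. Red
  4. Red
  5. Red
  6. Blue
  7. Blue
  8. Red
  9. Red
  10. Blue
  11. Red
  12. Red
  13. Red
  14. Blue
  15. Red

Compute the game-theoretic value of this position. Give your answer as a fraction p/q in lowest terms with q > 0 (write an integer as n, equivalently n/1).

Build g(s[:k]) for k = 1..15, string s = Blue Red Red Red Red Blue Blue Red Red Blue Red Red Red Blue Red.
step 1: add Blue to get B; options L={ 0 } R={ · } = 1
step 2: add Red to get BR; options L={ 0 } R={ 1 } = 1/2
step 3: add Red to get BRR; options L={ 0 } R={ 1/2 1 } = 1/4
step 4: add Red to get BRRR; options L={ 0 } R={ 1/4 1/2 1 } = 1/8
step 5: add Red to get BRRRR; options L={ 0 } R={ 1/8 1/4 1/2 1 } = 1/16
step 6: add Blue to get BRRRRB; options L={ 0 1/16 } R={ 1/8 1/4 1/2 1 } = 3/32
step 7: add Blue to get BRRRRBB; options L={ 0 1/16 3/32 } R={ 1/8 1/4 1/2 1 } = 7/64
step 8: add Red to get BRRRRBBR; options L={ 0 1/16 3/32 } R={ 7/64 1/8 1/4 1/2 1 } = 13/128
step 9: add Red to get BRRRRBBRR; options L={ 0 1/16 3/32 } R={ 13/128 7/64 1/8 1/4 1/2 1 } = 25/256
step 10: add Blue to get BRRRRBBRRB; options L={ 0 1/16 3/32 25/256 } R={ 13/128 7/64 1/8 1/4 1/2 1 } = 51/512
step 11: add Red to get BRRRRBBRRBR; options L={ 0 1/16 3/32 25/256 } R={ 51/512 13/128 7/64 1/8 1/4 1/2 1 } = 101/1024
step 12: add Red to get BRRRRBBRRBRR; options L={ 0 1/16 3/32 25/256 } R={ 101/1024 51/512 13/128 7/64 1/8 1/4 1/2 1 } = 201/2048
step 13: add Red to get BRRRRBBRRBRRR; options L={ 0 1/16 3/32 25/256 } R={ 201/2048 101/1024 51/512 13/128 7/64 1/8 1/4 1/2 1 } = 401/4096
step 14: add Blue to get BRRRRBBRRBRRRB; options L={ 0 1/16 3/32 25/256 401/4096 } R={ 201/2048 101/1024 51/512 13/128 7/64 1/8 1/4 1/2 1 } = 803/8192
step 15: add Red to get BRRRRBBRRBRRRBR; options L={ 0 1/16 3/32 25/256 401/4096 } R={ 803/8192 201/2048 101/1024 51/512 13/128 7/64 1/8 1/4 1/2 1 } = 1605/16384

1605/16384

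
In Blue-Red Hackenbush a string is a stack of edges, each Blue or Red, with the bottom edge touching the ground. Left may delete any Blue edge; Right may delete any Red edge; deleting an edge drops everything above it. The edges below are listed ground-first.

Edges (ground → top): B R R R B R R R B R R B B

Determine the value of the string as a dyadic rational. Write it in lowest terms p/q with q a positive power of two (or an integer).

Prefix values for B R R R B R R R B R R B B via {L|R} + simplicity:
G_1 [B]  L=[0]  R=[∅]  so 1
G_2 [BR]  L=[0]  R=[1]  so 1/2
G_3 [BRR]  L=[0]  R=[1/2; 1]  so 1/4
G_4 [BRRR]  L=[0]  R=[1/4; 1/2; 1]  so 1/8
G_5 [BRRRB]  L=[0; 1/8]  R=[1/4; 1/2; 1]  so 3/16
G_6 [BRRRBR]  L=[0; 1/8]  R=[3/16; 1/4; 1/2; 1]  so 5/32
G_7 [BRRRBRR]  L=[0; 1/8]  R=[5/32; 3/16; 1/4; 1/2; 1]  so 9/64
G_8 [BRRRBRRR]  L=[0; 1/8]  R=[9/64; 5/32; 3/16; 1/4; 1/2; 1]  so 17/128
G_9 [BRRRBRRRB]  L=[0; 1/8; 17/128]  R=[9/64; 5/32; 3/16; 1/4; 1/2; 1]  so 35/256
G_10 [BRRRBRRRBR]  L=[0; 1/8; 17/128]  R=[35/256; 9/64; 5/32; 3/16; 1/4; 1/2; 1]  so 69/512
G_11 [BRRRBRRRBRR]  L=[0; 1/8; 17/128]  R=[69/512; 35/256; 9/64; 5/32; 3/16; 1/4; 1/2; 1]  so 137/1024
G_12 [BRRRBRRRBRRB]  L=[0; 1/8; 17/128; 137/1024]  R=[69/512; 35/256; 9/64; 5/32; 3/16; 1/4; 1/2; 1]  so 275/2048
G_13 [BRRRBRRRBRRBB]  L=[0; 1/8; 17/128; 137/1024; 275/2048]  R=[69/512; 35/256; 9/64; 5/32; 3/16; 1/4; 1/2; 1]  so 551/4096

551/4096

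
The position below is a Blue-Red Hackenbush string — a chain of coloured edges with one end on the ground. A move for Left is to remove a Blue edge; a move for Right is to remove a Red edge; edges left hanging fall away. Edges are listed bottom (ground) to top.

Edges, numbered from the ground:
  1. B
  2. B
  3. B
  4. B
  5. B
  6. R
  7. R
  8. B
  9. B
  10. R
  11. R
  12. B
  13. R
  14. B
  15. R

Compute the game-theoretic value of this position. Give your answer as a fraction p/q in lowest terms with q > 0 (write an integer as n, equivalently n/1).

1 of 15 · B · max L 0 · min R +∞ -> 1
2 of 15 · BB · max L 1 · min R +∞ -> 2
3 of 15 · BBB · max L 2 · min R +∞ -> 3
4 of 15 · BBBB · max L 3 · min R +∞ -> 4
5 of 15 · BBBBB · max L 4 · min R +∞ -> 5
6 of 15 · BBBBBR · max L 4 · min R 5 -> 9/2
7 of 15 · BBBBBRR · max L 4 · min R 9/2 -> 17/4
8 of 15 · BBBBBRRB · max L 17/4 · min R 9/2 -> 35/8
9 of 15 · BBBBBRRBB · max L 35/8 · min R 9/2 -> 71/16
10 of 15 · BBBBBRRBBR · max L 35/8 · min R 71/16 -> 141/32
11 of 15 · BBBBBRRBBRR · max L 35/8 · min R 141/32 -> 281/64
12 of 15 · BBBBBRRBBRRB · max L 281/64 · min R 141/32 -> 563/128
13 of 15 · BBBBBRRBBRRBR · max L 281/64 · min R 563/128 -> 1125/256
14 of 15 · BBBBBRRBBRRBRB · max L 1125/256 · min R 563/128 -> 2251/512
15 of 15 · BBBBBRRBBRRBRBR · max L 1125/256 · min R 2251/512 -> 4501/1024

4501/1024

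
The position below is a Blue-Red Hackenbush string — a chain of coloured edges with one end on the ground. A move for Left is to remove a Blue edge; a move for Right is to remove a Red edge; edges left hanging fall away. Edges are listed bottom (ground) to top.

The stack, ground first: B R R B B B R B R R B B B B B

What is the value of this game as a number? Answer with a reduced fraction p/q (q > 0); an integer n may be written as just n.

Recurse on prefixes of the 15-edge string B R R B B B R B R R B B B B B:
step 1: add B to get B; options L={ 0 } R={ none } => 1
step 2: add R to get BR; options L={ 0 } R={ 1 } => 1/2
step 3: add R to get BRR; options L={ 0 } R={ 1/2, 1 } => 1/4
step 4: add B to get BRRB; options L={ 0, 1/4 } R={ 1/2, 1 } => 3/8
step 5: add B to get BRRBB; options L={ 0, 1/4, 3/8 } R={ 1/2, 1 } => 7/16
step 6: add B to get BRRBBB; options L={ 0, 1/4, 3/8, 7/16 } R={ 1/2, 1 } => 15/32
step 7: add R to get BRRBBBR; options L={ 0, 1/4, 3/8, 7/16 } R={ 15/32, 1/2, 1 } => 29/64
step 8: add B to get BRRBBBRB; options L={ 0, 1/4, 3/8, 7/16, 29/64 } R={ 15/32, 1/2, 1 } => 59/128
step 9: add R to get BRRBBBRBR; options L={ 0, 1/4, 3/8, 7/16, 29/64 } R={ 59/128, 15/32, 1/2, 1 } => 117/256
step 10: add R to get BRRBBBRBRR; options L={ 0, 1/4, 3/8, 7/16, 29/64 } R={ 117/256, 59/128, 15/32, 1/2, 1 } => 233/512
step 11: add B to get BRRBBBRBRRB; options L={ 0, 1/4, 3/8, 7/16, 29/64, 233/512 } R={ 117/256, 59/128, 15/32, 1/2, 1 } => 467/1024
step 12: add B to get BRRBBBRBRRBB; options L={ 0, 1/4, 3/8, 7/16, 29/64, 233/512, 467/1024 } R={ 117/256, 59/128, 15/32, 1/2, 1 } => 935/2048
step 13: add B to get BRRBBBRBRRBBB; options L={ 0, 1/4, 3/8, 7/16, 29/64, 233/512, 467/1024, 935/2048 } R={ 117/256, 59/128, 15/32, 1/2, 1 } => 1871/4096
step 14: add B to get BRRBBBRBRRBBBB; options L={ 0, 1/4, 3/8, 7/16, 29/64, 233/512, 467/1024, 935/2048, 1871/4096 } R={ 117/256, 59/128, 15/32, 1/2, 1 } => 3743/8192
step 15: add B to get BRRBBBRBRRBBBBB; options L={ 0, 1/4, 3/8, 7/16, 29/64, 233/512, 467/1024, 935/2048, 1871/4096, 3743/8192 } R={ 117/256, 59/128, 15/32, 1/2, 1 } => 7487/16384

7487/16384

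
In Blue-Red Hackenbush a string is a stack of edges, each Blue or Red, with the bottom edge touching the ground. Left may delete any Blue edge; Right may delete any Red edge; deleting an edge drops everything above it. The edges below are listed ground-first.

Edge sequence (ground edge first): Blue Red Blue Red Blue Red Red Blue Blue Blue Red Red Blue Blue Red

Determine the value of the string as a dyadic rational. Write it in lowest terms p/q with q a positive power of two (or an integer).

10701/16384

Recurse on prefixes of the 15-edge string Blue Red Blue Red Blue Red Red Blue Blue Blue Red Red Blue Blue Red:
step 1: add Blue to get B; options L={ 0 } R={  } = 1
step 2: add Red to get BR; options L={ 0 } R={ 1 } = 1/2
step 3: add Blue to get BRB; options L={ 0, 1/2 } R={ 1 } = 3/4
step 4: add Red to get BRBR; options L={ 0, 1/2 } R={ 3/4, 1 } = 5/8
step 5: add Blue to get BRBRB; options L={ 0, 1/2, 5/8 } R={ 3/4, 1 } = 11/16
step 6: add Red to get BRBRBR; options L={ 0, 1/2, 5/8 } R={ 11/16, 3/4, 1 } = 21/32
step 7: add Red to get BRBRBRR; options L={ 0, 1/2, 5/8 } R={ 21/32, 11/16, 3/4, 1 } = 41/64
step 8: add Blue to get BRBRBRRB; options L={ 0, 1/2, 5/8, 41/64 } R={ 21/32, 11/16, 3/4, 1 } = 83/128
step 9: add Blue to get BRBRBRRBB; options L={ 0, 1/2, 5/8, 41/64, 83/128 } R={ 21/32, 11/16, 3/4, 1 } = 167/256
step 10: add Blue to get BRBRBRRBBB; options L={ 0, 1/2, 5/8, 41/64, 83/128, 167/256 } R={ 21/32, 11/16, 3/4, 1 } = 335/512
step 11: add Red to get BRBRBRRBBBR; options L={ 0, 1/2, 5/8, 41/64, 83/128, 167/256 } R={ 335/512, 21/32, 11/16, 3/4, 1 } = 669/1024
step 12: add Red to get BRBRBRRBBBRR; options L={ 0, 1/2, 5/8, 41/64, 83/128, 167/256 } R={ 669/1024, 335/512, 21/32, 11/16, 3/4, 1 } = 1337/2048
step 13: add Blue to get BRBRBRRBBBRRB; options L={ 0, 1/2, 5/8, 41/64, 83/128, 167/256, 1337/2048 } R={ 669/1024, 335/512, 21/32, 11/16, 3/4, 1 } = 2675/4096
step 14: add Blue to get BRBRBRRBBBRRBB; options L={ 0, 1/2, 5/8, 41/64, 83/128, 167/256, 1337/2048, 2675/4096 } R={ 669/1024, 335/512, 21/32, 11/16, 3/4, 1 } = 5351/8192
step 15: add Red to get BRBRBRRBBBRRBBR; options L={ 0, 1/2, 5/8, 41/64, 83/128, 167/256, 1337/2048, 2675/4096 } R={ 5351/8192, 669/1024, 335/512, 21/32, 11/16, 3/4, 1 } = 10701/16384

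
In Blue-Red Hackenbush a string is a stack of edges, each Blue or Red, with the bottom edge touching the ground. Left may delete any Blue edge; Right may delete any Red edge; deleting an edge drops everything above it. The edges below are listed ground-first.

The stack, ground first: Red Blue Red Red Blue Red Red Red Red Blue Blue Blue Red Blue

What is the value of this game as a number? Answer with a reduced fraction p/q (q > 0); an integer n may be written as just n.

-7109/8192

R: Left { — }, Right { 0 } ⇒ simplest -1
RB: Left { -1 }, Right { 0 } ⇒ simplest -1/2
RBR: Left { -1 }, Right { -1/2; 0 } ⇒ simplest -3/4
RBRR: Left { -1 }, Right { -3/4; -1/2; 0 } ⇒ simplest -7/8
RBRRB: Left { -1; -7/8 }, Right { -3/4; -1/2; 0 } ⇒ simplest -13/16
RBRRBR: Left { -1; -7/8 }, Right { -13/16; -3/4; -1/2; 0 } ⇒ simplest -27/32
RBRRBRR: Left { -1; -7/8 }, Right { -27/32; -13/16; -3/4; -1/2; 0 } ⇒ simplest -55/64
RBRRBRRR: Left { -1; -7/8 }, Right { -55/64; -27/32; -13/16; -3/4; -1/2; 0 } ⇒ simplest -111/128
RBRRBRRRR: Left { -1; -7/8 }, Right { -111/128; -55/64; -27/32; -13/16; -3/4; -1/2; 0 } ⇒ simplest -223/256
RBRRBRRRRB: Left { -1; -7/8; -223/256 }, Right { -111/128; -55/64; -27/32; -13/16; -3/4; -1/2; 0 } ⇒ simplest -445/512
RBRRBRRRRBB: Left { -1; -7/8; -223/256; -445/512 }, Right { -111/128; -55/64; -27/32; -13/16; -3/4; -1/2; 0 } ⇒ simplest -889/1024
RBRRBRRRRBBB: Left { -1; -7/8; -223/256; -445/512; -889/1024 }, Right { -111/128; -55/64; -27/32; -13/16; -3/4; -1/2; 0 } ⇒ simplest -1777/2048
RBRRBRRRRBBBR: Left { -1; -7/8; -223/256; -445/512; -889/1024 }, Right { -1777/2048; -111/128; -55/64; -27/32; -13/16; -3/4; -1/2; 0 } ⇒ simplest -3555/4096
RBRRBRRRRBBBRB: Left { -1; -7/8; -223/256; -445/512; -889/1024; -3555/4096 }, Right { -1777/2048; -111/128; -55/64; -27/32; -13/16; -3/4; -1/2; 0 } ⇒ simplest -7109/8192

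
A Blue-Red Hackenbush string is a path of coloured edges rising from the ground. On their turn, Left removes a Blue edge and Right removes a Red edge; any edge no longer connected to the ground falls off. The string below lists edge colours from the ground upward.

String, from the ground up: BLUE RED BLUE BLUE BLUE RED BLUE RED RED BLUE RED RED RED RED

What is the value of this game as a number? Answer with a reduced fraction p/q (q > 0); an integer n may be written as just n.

value_1 [B]  L=[0]  R=[∅]  — 1
value_2 [BR]  L=[0]  R=[1]  — 1/2
value_3 [BRB]  L=[0,1/2]  R=[1]  — 3/4
value_4 [BRBB]  L=[0,1/2,3/4]  R=[1]  — 7/8
value_5 [BRBBB]  L=[0,1/2,3/4,7/8]  R=[1]  — 15/16
value_6 [BRBBBR]  L=[0,1/2,3/4,7/8]  R=[15/16,1]  — 29/32
value_7 [BRBBBRB]  L=[0,1/2,3/4,7/8,29/32]  R=[15/16,1]  — 59/64
value_8 [BRBBBRBR]  L=[0,1/2,3/4,7/8,29/32]  R=[59/64,15/16,1]  — 117/128
value_9 [BRBBBRBRR]  L=[0,1/2,3/4,7/8,29/32]  R=[117/128,59/64,15/16,1]  — 233/256
value_10 [BRBBBRBRRB]  L=[0,1/2,3/4,7/8,29/32,233/256]  R=[117/128,59/64,15/16,1]  — 467/512
value_11 [BRBBBRBRRBR]  L=[0,1/2,3/4,7/8,29/32,233/256]  R=[467/512,117/128,59/64,15/16,1]  — 933/1024
value_12 [BRBBBRBRRBRR]  L=[0,1/2,3/4,7/8,29/32,233/256]  R=[933/1024,467/512,117/128,59/64,15/16,1]  — 1865/2048
value_13 [BRBBBRBRRBRRR]  L=[0,1/2,3/4,7/8,29/32,233/256]  R=[1865/2048,933/1024,467/512,117/128,59/64,15/16,1]  — 3729/4096
value_14 [BRBBBRBRRBRRRR]  L=[0,1/2,3/4,7/8,29/32,233/256]  R=[3729/4096,1865/2048,933/1024,467/512,117/128,59/64,15/16,1]  — 7457/8192

7457/8192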